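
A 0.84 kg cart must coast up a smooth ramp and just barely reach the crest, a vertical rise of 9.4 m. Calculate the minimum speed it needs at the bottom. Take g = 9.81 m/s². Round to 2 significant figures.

At the top it is momentarily at rest, so all KE converts to PE: ½mv² = mgh
v = √(2gh) = √(2 × 9.81 × 9.4) = 13.58 m/s

v = 14 m/s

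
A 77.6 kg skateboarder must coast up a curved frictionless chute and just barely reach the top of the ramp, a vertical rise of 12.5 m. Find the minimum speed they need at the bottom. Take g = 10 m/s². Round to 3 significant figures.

v = 15.8 m/s

At the top they are momentarily at rest, so all KE converts to PE: ½mv² = mgh
v = √(2gh) = √(2 × 10 × 12.5) = 15.81 m/s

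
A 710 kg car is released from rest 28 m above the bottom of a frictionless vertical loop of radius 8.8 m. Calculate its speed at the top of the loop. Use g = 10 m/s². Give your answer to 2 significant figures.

Energy conservation: mgh = ½mv_top² + mg(2r)
v_top² = 2g(h − 2r) = 2(10)(28 − 17.60) = 208.0
v_top = 14.42 m/s

v = 14 m/s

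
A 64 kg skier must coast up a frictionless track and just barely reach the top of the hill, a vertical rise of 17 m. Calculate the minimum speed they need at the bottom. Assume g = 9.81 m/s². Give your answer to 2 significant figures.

At the top they are momentarily at rest, so all KE converts to PE: ½mv² = mgh
v = √(2gh) = √(2 × 9.81 × 17) = 18.26 m/s

v = 18 m/s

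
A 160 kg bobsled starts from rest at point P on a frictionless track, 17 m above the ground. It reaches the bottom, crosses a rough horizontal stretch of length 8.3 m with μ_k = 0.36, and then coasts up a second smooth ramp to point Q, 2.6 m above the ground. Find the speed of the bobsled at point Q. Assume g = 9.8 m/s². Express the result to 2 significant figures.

v = 15 m/s

Energy at P: mgh₁ = (160)(9.8)(17) = 26656 J
Friction loss: W_f = μ_k mg d = 4685 J
At Q: ½mv² + mgh₂ = mgh₁ − W_f
½mv² = 26656 − 4685 − 4076.8 = 17894 J
v = √(2 × 17894/160) = 14.96 m/s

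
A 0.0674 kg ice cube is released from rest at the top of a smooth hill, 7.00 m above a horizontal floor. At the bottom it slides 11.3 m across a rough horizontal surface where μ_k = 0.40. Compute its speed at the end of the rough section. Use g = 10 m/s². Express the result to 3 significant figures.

Energy bookkeeping (friction removes W_f = μ_k N d):
mgh = ½mv² + μ_k m g d
W_f = μ_k mg d = (0.40)(0.0674)(10)(11.3) = 3.046 J
½mv² = mgh − W_f = 4.7180 − 3.046 = 1.6715 J
v = √(2 × 1.6715/0.0674) = 7.043 m/s

v = 7.04 m/s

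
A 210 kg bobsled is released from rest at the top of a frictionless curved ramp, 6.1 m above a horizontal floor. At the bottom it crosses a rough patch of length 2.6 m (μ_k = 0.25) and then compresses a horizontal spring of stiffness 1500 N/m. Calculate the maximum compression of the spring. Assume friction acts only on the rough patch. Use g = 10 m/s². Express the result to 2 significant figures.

Initial energy: E₁ = mgh = (210)(10)(6.1) = 12810 J
Friction removes W_f = μ_k mg d = (0.25)(210)(10)(2.6) = 1365 J
Energy reaching the spring: E = 12810 − 1365 = 11445 J
At max compression ½kx² = E ⇒ x = √(2E/k) = √(2 × 11445/1500) = 3.906 m

x = 3.9 m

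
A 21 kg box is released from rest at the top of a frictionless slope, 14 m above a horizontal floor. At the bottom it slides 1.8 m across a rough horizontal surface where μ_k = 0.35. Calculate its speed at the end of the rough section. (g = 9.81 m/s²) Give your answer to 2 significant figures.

v = 16 m/s

Energy at the top = energy at the end + work done against friction:
mgh = ½mv² + μ_k m g d
W_f = μ_k mg d = (0.35)(21)(9.81)(1.8) = 129.8 J
½mv² = mgh − W_f = 2884.1 − 129.8 = 2754.4 J
v = √(2 × 2754.4/21) = 16.20 m/s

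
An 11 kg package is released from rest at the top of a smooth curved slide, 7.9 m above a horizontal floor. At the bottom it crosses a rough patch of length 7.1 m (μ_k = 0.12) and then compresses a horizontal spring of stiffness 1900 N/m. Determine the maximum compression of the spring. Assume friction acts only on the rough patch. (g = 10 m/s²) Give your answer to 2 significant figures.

Initial energy: E₁ = mgh = (11)(10)(7.9) = 869.00 J
Friction removes W_f = μ_k mg d = (0.12)(11)(10)(7.1) = 93.72 J
Energy reaching the spring: E = 869.00 − 93.72 = 775.28 J
At max compression ½kx² = E ⇒ x = √(2E/k) = √(2 × 775.28/1900) = 0.9034 m

x = 0.90 m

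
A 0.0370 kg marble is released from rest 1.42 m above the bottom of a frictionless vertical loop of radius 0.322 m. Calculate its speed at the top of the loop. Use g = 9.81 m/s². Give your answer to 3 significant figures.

Energy conservation: mgh = ½mv_top² + mg(2r)
v_top² = 2g(h − 2r) = 2(9.81)(1.42 − 0.6440) = 15.23
v_top = 3.902 m/s

v = 3.90 m/s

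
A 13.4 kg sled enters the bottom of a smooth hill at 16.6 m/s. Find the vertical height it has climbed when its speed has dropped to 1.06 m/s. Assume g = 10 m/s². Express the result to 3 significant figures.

Energy balance between the two points: ½mv₁² = ½mv₂² + mgh
h = (v₁² − v₂²)/(2g) = (16.6² − 1.06²)/(2 × 10) = 13.72 m

h = 13.7 m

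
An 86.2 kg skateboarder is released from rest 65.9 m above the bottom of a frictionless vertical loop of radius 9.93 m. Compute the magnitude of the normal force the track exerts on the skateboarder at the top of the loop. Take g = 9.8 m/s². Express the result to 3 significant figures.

Energy from release to top (height 2r): mgh = ½mv_top² + mg(2r)
v_top² = 2g(h − 2r) = 2(9.8)(65.9 − 19.86) = 902.38 m²/s²
At the top, both N and weight point toward the centre: N + mg = mv_top²/r
N = m(v_top²/r − g) = 86.2(902.38/9.93 − 9.8) = 6989 N

N = 6990 N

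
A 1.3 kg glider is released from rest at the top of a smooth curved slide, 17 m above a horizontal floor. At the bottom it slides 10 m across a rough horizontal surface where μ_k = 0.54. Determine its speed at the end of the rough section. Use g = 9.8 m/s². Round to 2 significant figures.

v = 15 m/s

Energy bookkeeping (friction removes W_f = μ_k N d):
mgh = ½mv² + μ_k m g d
W_f = μ_k mg d = (0.54)(1.3)(9.8)(10) = 68.80 J
½mv² = mgh − W_f = 216.58 − 68.80 = 147.78 J
v = √(2 × 147.78/1.3) = 15.08 m/s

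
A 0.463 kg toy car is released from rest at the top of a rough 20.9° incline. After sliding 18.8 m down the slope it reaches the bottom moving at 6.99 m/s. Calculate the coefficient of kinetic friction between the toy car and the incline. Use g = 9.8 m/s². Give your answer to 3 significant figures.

Energy balance down the incline: mg L sinθ − ½mv² = μ_k (mg cosθ) L
mgL sinθ = 30.431 J; ½mv² = 11.311 J
W_f = 30.431 − 11.311 = 19.12 J
μ_k = W_f/(mg cosθ · L) = 19.12/(4.239 × 18.8) = 0.2399

μ_k = 0.240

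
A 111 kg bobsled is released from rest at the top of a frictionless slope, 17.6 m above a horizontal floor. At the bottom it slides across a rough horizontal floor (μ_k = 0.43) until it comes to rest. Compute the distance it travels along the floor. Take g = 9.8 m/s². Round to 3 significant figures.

Energy at the top = energy at the end + work done against friction:
At rest all PE has been dissipated by friction: mgh = μ_k m g d
d = h/μ_k = 17.6/0.43 = 40.93 m

d = 40.9 m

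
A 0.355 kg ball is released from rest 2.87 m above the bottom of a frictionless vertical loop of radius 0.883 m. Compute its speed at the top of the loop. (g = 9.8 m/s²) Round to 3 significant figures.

Energy conservation: mgh = ½mv_top² + mg(2r)
v_top² = 2g(h − 2r) = 2(9.8)(2.87 − 1.766) = 21.64
v_top = 4.652 m/s

v = 4.65 m/s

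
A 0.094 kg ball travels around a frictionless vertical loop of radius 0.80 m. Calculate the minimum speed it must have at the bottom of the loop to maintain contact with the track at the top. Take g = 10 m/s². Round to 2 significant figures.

v = 6.3 m/s

At the top: mg = mv_top²/r ⇒ v_top² = gr = 8.000 m²/s²
Energy from bottom to top (height 2r): ½mv_bot² = ½mv_top² + mg(2r)
v_bot² = gr + 4gr = 5gr = 40.00
v_bot = √(5gr) = 6.325 m/s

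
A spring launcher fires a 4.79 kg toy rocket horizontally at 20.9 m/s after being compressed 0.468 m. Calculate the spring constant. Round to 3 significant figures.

k = 9550 N/m

½kx² = ½mv²
k = mv²/x² = (4.79)(20.9)²/(0.468)² = 9553 N/m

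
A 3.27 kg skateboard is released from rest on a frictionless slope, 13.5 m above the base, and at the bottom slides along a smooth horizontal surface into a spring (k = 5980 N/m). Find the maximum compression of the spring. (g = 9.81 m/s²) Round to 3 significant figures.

Gravitational PE at the top equals spring PE at max compression: mgh = ½kx²
x = √(2mgh/k) = √(2 × 3.27 × 9.81 × 13.5 / 5980) = 0.3806 m

x = 0.381 m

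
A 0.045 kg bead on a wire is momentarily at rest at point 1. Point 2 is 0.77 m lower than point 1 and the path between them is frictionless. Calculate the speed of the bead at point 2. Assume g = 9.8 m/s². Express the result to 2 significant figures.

Equating total energy at the two states: mgh = ½mv²
v = √(2gh) = √(2 × 9.8 × 0.77) = √15.092 = 3.885 m/s

v = 3.9 m/s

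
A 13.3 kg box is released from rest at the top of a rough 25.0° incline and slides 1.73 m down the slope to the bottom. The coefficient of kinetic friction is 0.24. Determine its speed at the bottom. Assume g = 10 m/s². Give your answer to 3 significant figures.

v = 2.66 m/s

Energy: mgh = ½mv² + W_f, with h = L sinθ and W_f = μ_k (mg cosθ) L
mgh = mgL sinθ = (13.3)(10)(1.73)sin25.0° = 97.240 J
W_f = μ_k mg cosθ · L = (0.24)(13.3)(10)cos25.0°·1.73 = 50.05 J
½mv² = 97.240 − 50.05 = 47.192 J
v = √(2 × 47.192/13.3) = 2.664 m/s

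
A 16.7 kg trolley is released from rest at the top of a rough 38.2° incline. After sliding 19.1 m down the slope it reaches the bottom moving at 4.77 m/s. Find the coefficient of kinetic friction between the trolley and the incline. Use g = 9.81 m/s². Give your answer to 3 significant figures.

Energy balance down the incline: mg L sinθ − ½mv² = μ_k (mg cosθ) L
mgL sinθ = 1935.1 J; ½mv² = 189.99 J
W_f = 1935.1 − 189.99 = 1745 J
μ_k = W_f/(mg cosθ · L) = 1745/(128.7 × 19.1) = 0.7097

μ_k = 0.710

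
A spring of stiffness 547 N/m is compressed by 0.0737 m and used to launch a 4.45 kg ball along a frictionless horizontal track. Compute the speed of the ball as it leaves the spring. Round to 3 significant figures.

v = 0.817 m/s

Conservation of energy: ½kx² = ½mv²
v = x√(k/m) = 0.0737 × √(547/4.45) = 0.8171 m/s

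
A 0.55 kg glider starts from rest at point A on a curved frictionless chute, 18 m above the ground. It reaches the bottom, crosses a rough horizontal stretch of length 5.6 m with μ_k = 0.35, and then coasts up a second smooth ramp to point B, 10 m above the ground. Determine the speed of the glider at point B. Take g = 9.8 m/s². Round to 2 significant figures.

v = 11 m/s

Energy at A: mgh₁ = (0.55)(9.8)(18) = 97.020 J
Friction loss: W_f = μ_k mg d = 10.56 J
At B: ½mv² + mgh₂ = mgh₁ − W_f
½mv² = 97.020 − 10.56 − 53.900 = 32.556 J
v = √(2 × 32.556/0.55) = 10.88 m/s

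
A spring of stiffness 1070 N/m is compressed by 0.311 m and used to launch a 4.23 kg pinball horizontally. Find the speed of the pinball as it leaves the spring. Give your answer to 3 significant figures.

v = 4.95 m/s

The pinball leaves the spring when the spring is at natural length, so ½kx² = ½mv²
v = x√(k/m) = 0.311 × √(1070/4.23) = 4.946 m/s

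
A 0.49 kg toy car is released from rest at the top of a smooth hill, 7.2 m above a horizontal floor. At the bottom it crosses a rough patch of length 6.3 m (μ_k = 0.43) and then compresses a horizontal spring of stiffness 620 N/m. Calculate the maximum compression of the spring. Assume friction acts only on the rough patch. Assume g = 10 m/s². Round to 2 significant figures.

x = 0.27 m

Initial energy: E₁ = mgh = (0.49)(10)(7.2) = 35.280 J
Friction removes W_f = μ_k mg d = (0.43)(0.49)(10)(6.3) = 13.27 J
Energy reaching the spring: E = 35.280 − 13.27 = 22.006 J
At max compression ½kx² = E ⇒ x = √(2E/k) = √(2 × 22.006/620) = 0.2664 m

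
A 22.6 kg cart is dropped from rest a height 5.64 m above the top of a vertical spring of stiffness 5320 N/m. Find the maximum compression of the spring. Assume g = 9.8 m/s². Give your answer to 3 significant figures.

Let x be the compression. The total drop is H + x, and the cart is instantaneously at rest at max compression, so energy conservation gives:
mg(H + x) = ½kx²
½(5320)x² − (22.6)(9.8)x − (22.6)(9.8)(5.64) = 0
2660x² − 221.5x − 1249 = 0
x = [221.5 + √(49053 + 1.3291e+07)]/(2 × 2660) = 0.7282 m

x = 0.728 m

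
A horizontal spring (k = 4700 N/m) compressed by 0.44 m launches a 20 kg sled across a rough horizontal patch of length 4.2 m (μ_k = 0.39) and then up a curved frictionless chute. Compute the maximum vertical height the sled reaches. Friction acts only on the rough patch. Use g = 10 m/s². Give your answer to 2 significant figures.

Spring energy: E₀ = ½kx² = ½(4700)(0.44)² = 454.96 J
Friction: W_f = μ_k mg d = (0.39)(20)(10)(4.2) = 327.6 J
Energy at base of ramp: E = 454.96 − 327.6 = 127.36 J
At max height all remaining energy is PE: mgh = E ⇒ h = E/(mg) = 127.36/(20 × 10) = 0.6368 m

h = 0.64 m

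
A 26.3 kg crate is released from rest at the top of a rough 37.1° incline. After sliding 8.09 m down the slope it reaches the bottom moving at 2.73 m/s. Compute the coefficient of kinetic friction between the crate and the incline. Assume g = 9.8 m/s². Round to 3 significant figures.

mgh = ½mv² + μ_k (mg cosθ) L, with h = L sinθ
mgL sinθ = 1257.8 J; ½mv² = 98.006 J
W_f = 1257.8 − 98.006 = 1160 J
μ_k = W_f/(mg cosθ · L) = 1160/(205.6 × 8.09) = 0.6974

μ_k = 0.697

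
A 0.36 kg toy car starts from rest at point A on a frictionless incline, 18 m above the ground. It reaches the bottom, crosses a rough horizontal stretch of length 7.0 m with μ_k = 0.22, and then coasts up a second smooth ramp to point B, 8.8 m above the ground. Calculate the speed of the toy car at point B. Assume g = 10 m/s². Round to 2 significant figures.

v = 12 m/s

Energy at A: mgh₁ = (0.36)(10)(18) = 64.800 J
Friction loss: W_f = μ_k mg d = 5.544 J
At B: ½mv² + mgh₂ = mgh₁ − W_f
½mv² = 64.800 − 5.544 − 31.680 = 27.576 J
v = √(2 × 27.576/0.36) = 12.38 m/s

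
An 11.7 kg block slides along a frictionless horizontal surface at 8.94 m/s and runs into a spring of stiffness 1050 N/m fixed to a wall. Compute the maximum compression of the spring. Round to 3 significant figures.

All KE is stored as spring PE at maximum compression: ½mv² = ½kx²
x = v√(m/k) = 8.94 × √(11.7/1050) = 0.9437 m

x = 0.944 m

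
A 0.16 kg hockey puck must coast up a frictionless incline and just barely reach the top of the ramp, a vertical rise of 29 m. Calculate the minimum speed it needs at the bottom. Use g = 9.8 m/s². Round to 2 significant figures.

At the top it is momentarily at rest, so all KE converts to PE: ½mv² = mgh
v = √(2gh) = √(2 × 9.8 × 29) = 23.84 m/s

v = 24 m/s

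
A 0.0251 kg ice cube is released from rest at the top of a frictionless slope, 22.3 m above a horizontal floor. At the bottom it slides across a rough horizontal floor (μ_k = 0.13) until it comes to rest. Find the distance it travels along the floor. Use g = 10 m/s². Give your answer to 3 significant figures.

Energy bookkeeping (friction removes W_f = μ_k N d):
At rest all PE has been dissipated by friction: mgh = μ_k m g d
d = h/μ_k = 22.3/0.13 = 171.5 m

d = 172 m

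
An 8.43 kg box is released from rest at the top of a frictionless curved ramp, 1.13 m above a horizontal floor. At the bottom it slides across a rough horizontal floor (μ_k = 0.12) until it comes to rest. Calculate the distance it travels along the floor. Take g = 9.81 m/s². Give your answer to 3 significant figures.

d = 9.42 m

Applying the work–energy principle:
At rest all PE has been dissipated by friction: mgh = μ_k m g d
d = h/μ_k = 1.13/0.12 = 9.417 m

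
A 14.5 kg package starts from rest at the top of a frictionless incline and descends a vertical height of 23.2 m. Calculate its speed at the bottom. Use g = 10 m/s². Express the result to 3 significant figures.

Equating total energy at the two states: mgh = ½mv²
The mass cancels from both sides.
v = √(2gh) = √(2 × 10 × 23.2) = √464.00 = 21.54 m/s

v = 21.5 m/s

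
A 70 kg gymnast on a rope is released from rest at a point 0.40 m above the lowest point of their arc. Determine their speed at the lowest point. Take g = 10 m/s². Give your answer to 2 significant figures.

v = 2.8 m/s

Energy conservation between the two points: mgh = ½mv²
v = √(2gh) = √(2 × 10 × 0.40) = √8.0000 = 2.828 m/s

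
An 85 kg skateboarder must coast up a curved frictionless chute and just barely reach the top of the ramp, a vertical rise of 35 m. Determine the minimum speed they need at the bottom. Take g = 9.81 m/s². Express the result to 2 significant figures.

At the top they are momentarily at rest, so all KE converts to PE: ½mv² = mgh
v = √(2gh) = √(2 × 9.81 × 35) = 26.20 m/s

v = 26 m/s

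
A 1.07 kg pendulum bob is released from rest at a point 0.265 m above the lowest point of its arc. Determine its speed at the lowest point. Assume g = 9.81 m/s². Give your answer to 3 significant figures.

Energy conservation between the two points: mgh = ½mv²
The mass cancels from both sides.
v = √(2gh) = √(2 × 9.81 × 0.265) = √5.1993 = 2.280 m/s

v = 2.28 m/s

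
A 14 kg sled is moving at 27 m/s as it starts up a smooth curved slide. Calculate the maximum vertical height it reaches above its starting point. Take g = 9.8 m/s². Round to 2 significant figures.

h = 37 m

By energy conservation, ½mv² = mgh
h = v²/(2g) = 27²/(2 × 9.8) = 37.19 m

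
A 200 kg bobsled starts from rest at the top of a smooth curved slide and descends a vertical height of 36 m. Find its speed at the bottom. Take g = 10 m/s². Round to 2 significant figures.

v = 27 m/s

Mechanical energy is conserved (no friction): mgh = ½mv²
v = √(2gh) = √(2 × 10 × 36) = √720.00 = 26.83 m/s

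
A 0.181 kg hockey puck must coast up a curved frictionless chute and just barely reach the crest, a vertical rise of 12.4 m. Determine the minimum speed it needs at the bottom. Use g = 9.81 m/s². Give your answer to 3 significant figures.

At the top it is momentarily at rest, so all KE converts to PE: ½mv² = mgh
v = √(2gh) = √(2 × 9.81 × 12.4) = 15.60 m/s

v = 15.6 m/s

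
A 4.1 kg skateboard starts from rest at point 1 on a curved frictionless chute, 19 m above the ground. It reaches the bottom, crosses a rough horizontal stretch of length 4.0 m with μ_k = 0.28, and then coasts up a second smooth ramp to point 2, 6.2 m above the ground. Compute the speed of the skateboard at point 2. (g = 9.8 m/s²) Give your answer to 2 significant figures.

v = 15 m/s

Energy at 1: mgh₁ = (4.1)(9.8)(19) = 763.42 J
Friction loss: W_f = μ_k mg d = 45.00 J
At 2: ½mv² + mgh₂ = mgh₁ − W_f
½mv² = 763.42 − 45.00 − 249.12 = 469.30 J
v = √(2 × 469.30/4.1) = 15.13 m/s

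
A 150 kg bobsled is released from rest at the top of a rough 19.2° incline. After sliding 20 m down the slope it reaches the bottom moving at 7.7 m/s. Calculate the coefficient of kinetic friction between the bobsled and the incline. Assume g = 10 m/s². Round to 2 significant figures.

μ_k = 0.19

Energy balance down the incline: mg L sinθ − ½mv² = μ_k (mg cosθ) L
mgL sinθ = 9866.0 J; ½mv² = 4446.8 J
W_f = 9866.0 − 4446.8 = 5419 J
μ_k = W_f/(mg cosθ · L) = 5419/(1417 × 20) = 0.1913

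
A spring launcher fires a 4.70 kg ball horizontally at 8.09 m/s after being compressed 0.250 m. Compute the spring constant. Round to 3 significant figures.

k = 4920 N/m

Spring PE at full compression equals KE at release: ½kx² = ½mv²
k = mv²/x² = (4.70)(8.09)²/(0.250)² = 4922 N/m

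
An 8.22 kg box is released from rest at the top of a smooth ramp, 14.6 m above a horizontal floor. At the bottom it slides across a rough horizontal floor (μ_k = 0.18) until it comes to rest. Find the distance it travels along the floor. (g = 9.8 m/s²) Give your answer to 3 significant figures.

Applying the work–energy principle:
At rest all PE has been dissipated by friction: mgh = μ_k m g d
d = h/μ_k = 14.6/0.18 = 81.11 m

d = 81.1 m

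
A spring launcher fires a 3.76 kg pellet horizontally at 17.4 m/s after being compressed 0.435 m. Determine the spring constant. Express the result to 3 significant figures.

k = 6020 N/m

½kx² = ½mv²
k = mv²/x² = (3.76)(17.4)²/(0.435)² = 6016 N/m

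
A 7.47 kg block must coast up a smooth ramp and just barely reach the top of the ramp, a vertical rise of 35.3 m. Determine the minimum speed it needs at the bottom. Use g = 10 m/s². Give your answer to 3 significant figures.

v = 26.6 m/s

At the top it is momentarily at rest, so all KE converts to PE: ½mv² = mgh
v = √(2gh) = √(2 × 10 × 35.3) = 26.57 m/s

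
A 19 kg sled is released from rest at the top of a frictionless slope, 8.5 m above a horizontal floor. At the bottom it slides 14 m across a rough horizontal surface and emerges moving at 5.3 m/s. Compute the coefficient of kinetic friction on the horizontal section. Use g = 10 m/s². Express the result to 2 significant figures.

Applying the work–energy principle:
mgh = ½mv² + μ_k m g d
mgh = 1615.0 J; ½mv² = 266.86 J
W_f = 1615.0 − 266.86 = 1348 J
μ_k = W_f/(mg·d) = 1348/(190.0 × 14) = 0.5068

μ_k = 0.51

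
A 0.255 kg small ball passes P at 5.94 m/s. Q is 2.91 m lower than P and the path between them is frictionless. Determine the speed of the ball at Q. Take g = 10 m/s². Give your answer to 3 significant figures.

Energy conservation between the two points: ½mv₀² + mgh = ½mv²
The mass cancels from both sides.
v² = v₀² + 2gh = (5.94)² + 2(10)(2.91) = 93.484
v = √93.484 = 9.669 m/s

v = 9.67 m/s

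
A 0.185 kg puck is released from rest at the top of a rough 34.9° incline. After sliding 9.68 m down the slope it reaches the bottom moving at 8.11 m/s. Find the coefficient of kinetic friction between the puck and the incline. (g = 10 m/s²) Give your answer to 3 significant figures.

Energy balance down the incline: mg L sinθ − ½mv² = μ_k (mg cosθ) L
mgL sinθ = 10.246 J; ½mv² = 6.0839 J
W_f = 10.246 − 6.0839 = 4.162 J
μ_k = W_f/(mg cosθ · L) = 4.162/(1.517 × 9.68) = 0.2834

μ_k = 0.283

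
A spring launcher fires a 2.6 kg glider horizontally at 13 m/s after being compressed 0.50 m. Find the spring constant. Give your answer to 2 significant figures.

k = 1800 N/m

Spring PE at full compression equals KE at release: ½kx² = ½mv²
k = mv²/x² = (2.6)(13)²/(0.50)² = 1758 N/m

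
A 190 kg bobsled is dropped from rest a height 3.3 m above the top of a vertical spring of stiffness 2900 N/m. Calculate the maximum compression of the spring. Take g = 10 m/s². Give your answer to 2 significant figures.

x = 2.8 m

Measuring PE from the top of the relaxed spring, at max compression the bobsled has dropped H + x with zero KE, so:
mg(H + x) = ½kx²
½(2900)x² − (190)(10)x − (190)(10)(3.3) = 0
1450x² − 1900x − 6270 = 0
x = [1900 + √(3.610e+06 + 3.6366e+07)]/(2 × 1450) = 2.835 m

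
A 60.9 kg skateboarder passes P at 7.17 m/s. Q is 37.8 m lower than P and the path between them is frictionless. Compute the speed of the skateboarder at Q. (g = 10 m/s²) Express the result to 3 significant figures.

By conservation of mechanical energy, ½mv₀² + mgh = ½mv²
v² = v₀² + 2gh = (7.17)² + 2(10)(37.8) = 807.41
v = √807.41 = 28.41 m/s

v = 28.4 m/s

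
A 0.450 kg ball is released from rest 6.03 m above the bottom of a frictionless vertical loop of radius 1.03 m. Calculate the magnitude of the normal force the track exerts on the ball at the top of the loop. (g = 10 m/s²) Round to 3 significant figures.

N = 30.2 N

Energy from release to top (height 2r): mgh = ½mv_top² + mg(2r)
v_top² = 2g(h − 2r) = 2(10)(6.03 − 2.060) = 79.400 m²/s²
At the top, both N and weight point toward the centre: N + mg = mv_top²/r
N = m(v_top²/r − g) = 0.450(79.400/1.03 − 10) = 30.19 N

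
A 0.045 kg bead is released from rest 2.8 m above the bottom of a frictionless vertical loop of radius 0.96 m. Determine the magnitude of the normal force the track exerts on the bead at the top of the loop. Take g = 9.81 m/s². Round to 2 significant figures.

N = 0.37 N

Energy from release to top (height 2r): mgh = ½mv_top² + mg(2r)
v_top² = 2g(h − 2r) = 2(9.81)(2.8 − 1.920) = 17.266 m²/s²
At the top, both N and weight point toward the centre: N + mg = mv_top²/r
N = m(v_top²/r − g) = 0.045(17.266/0.96 − 9.81) = 0.3679 N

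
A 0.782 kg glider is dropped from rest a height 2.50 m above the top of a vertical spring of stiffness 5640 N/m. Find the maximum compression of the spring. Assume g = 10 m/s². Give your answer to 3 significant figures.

Let x be the compression. The total drop is H + x, and the glider is instantaneously at rest at max compression, so energy conservation gives:
mg(H + x) = ½kx²
½(5640)x² − (0.782)(10)x − (0.782)(10)(2.50) = 0
2820x² − 7.820x − 19.55 = 0
x = [7.820 + √(61.15 + 220524)]/(2 × 2820) = 0.08466 m

x = 0.0847 m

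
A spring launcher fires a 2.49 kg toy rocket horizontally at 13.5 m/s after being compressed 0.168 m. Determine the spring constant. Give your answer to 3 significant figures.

Spring PE at full compression equals KE at release: ½kx² = ½mv²
k = mv²/x² = (2.49)(13.5)²/(0.168)² = 16079 N/m

k = 16100 N/m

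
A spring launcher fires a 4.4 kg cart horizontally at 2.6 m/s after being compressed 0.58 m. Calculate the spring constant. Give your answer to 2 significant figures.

½kx² = ½mv²
k = mv²/x² = (4.4)(2.6)²/(0.58)² = 88.42 N/m

k = 88 N/m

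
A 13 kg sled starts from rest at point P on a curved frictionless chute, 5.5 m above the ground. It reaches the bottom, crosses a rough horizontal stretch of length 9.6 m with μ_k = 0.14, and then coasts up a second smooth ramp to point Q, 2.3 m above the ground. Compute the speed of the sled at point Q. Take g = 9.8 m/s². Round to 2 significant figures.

Energy at P: mgh₁ = (13)(9.8)(5.5) = 700.70 J
Friction loss: W_f = μ_k mg d = 171.2 J
At Q: ½mv² + mgh₂ = mgh₁ − W_f
½mv² = 700.70 − 171.2 − 293.02 = 236.45 J
v = √(2 × 236.45/13) = 6.031 m/s

v = 6.0 m/s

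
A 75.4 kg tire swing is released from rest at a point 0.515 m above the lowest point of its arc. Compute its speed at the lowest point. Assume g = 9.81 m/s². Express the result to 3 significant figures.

v = 3.18 m/s

Energy conservation between the two points: mgh = ½mv²
v = √(2gh) = √(2 × 9.81 × 0.515) = √10.104 = 3.179 m/s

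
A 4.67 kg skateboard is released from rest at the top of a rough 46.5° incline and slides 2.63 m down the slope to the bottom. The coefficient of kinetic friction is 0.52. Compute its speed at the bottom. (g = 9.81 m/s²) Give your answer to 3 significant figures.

Energy: mgh = ½mv² + W_f, with h = L sinθ and W_f = μ_k (mg cosθ) L
mgh = mgL sinθ = (4.67)(9.81)(2.63)sin46.5° = 87.398 J
W_f = μ_k mg cosθ · L = (0.52)(4.67)(9.81)cos46.5°·2.63 = 43.13 J
½mv² = 87.398 − 43.13 = 44.271 J
v = √(2 × 44.271/4.67) = 4.354 m/s

v = 4.35 m/s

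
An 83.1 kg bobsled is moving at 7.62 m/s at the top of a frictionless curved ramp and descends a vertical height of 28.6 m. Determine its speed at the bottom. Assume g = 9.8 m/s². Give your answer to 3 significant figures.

Equating total energy at the two states: ½mv₀² + mgh = ½mv²
v² = v₀² + 2gh = (7.62)² + 2(9.8)(28.6) = 618.62
v = √618.62 = 24.87 m/s

v = 24.9 m/s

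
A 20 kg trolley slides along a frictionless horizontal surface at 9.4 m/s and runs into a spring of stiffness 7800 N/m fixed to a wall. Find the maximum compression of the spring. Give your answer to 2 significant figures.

At max compression the trolley is momentarily at rest: ½mv² = ½kx²
x = v√(m/k) = 9.4 × √(20/7800) = 0.4760 m

x = 0.48 m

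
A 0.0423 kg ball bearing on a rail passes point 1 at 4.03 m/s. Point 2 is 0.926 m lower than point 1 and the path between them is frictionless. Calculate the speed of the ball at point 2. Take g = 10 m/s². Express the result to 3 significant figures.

Energy conservation between the two points: ½mv₀² + mgh = ½mv²
v² = v₀² + 2gh = (4.03)² + 2(10)(0.926) = 34.761
v = √34.761 = 5.896 m/s

v = 5.90 m/s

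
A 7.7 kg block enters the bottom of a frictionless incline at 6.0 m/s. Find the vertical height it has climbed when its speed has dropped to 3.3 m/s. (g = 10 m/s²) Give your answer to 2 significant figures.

Conservation of energy: ½mv₁² = ½mv₂² + mgh
h = (v₁² − v₂²)/(2g) = (6.0² − 3.3²)/(2 × 10) = 1.256 m

h = 1.3 m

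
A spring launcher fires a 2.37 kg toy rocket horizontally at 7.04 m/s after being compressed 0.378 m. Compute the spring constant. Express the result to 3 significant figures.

½kx² = ½mv²
k = mv²/x² = (2.37)(7.04)²/(0.378)² = 822.1 N/m

k = 822 N/m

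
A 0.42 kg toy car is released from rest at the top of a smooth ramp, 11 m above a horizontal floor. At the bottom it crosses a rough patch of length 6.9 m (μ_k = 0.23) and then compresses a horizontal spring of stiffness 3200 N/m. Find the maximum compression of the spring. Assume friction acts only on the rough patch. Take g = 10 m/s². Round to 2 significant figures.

Initial energy: E₁ = mgh = (0.42)(10)(11) = 46.200 J
Friction removes W_f = μ_k mg d = (0.23)(0.42)(10)(6.9) = 6.665 J
Energy reaching the spring: E = 46.200 − 6.665 = 39.535 J
At max compression ½kx² = E ⇒ x = √(2E/k) = √(2 × 39.535/3200) = 0.1572 m

x = 0.16 m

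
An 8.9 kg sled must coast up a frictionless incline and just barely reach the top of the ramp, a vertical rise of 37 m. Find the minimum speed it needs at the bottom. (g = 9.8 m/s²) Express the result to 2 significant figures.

v = 27 m/s

At the top it is momentarily at rest, so all KE converts to PE: ½mv² = mgh
v = √(2gh) = √(2 × 9.8 × 37) = 26.93 m/s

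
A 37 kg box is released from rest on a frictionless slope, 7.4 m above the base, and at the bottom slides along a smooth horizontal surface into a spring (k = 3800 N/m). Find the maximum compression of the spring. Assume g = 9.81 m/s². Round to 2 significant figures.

x = 1.2 m

Energy conservation (no friction) from release to max compression: mgh = ½kx²
x = √(2mgh/k) = √(2 × 37 × 9.81 × 7.4 / 3800) = 1.189 m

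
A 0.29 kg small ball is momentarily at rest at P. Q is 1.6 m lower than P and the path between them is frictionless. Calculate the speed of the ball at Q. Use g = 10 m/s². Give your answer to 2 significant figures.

Equating total energy at the two states: mgh = ½mv²
v = √(2gh) = √(2 × 10 × 1.6) = √32.000 = 5.657 m/s

v = 5.7 m/s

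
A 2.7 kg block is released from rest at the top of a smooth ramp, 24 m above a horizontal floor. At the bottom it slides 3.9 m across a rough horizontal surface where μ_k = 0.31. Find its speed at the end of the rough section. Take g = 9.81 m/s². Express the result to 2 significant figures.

v = 21 m/s

Energy at the top = energy at the end + work done against friction:
mgh = ½mv² + μ_k m g d
W_f = μ_k mg d = (0.31)(2.7)(9.81)(3.9) = 32.02 J
½mv² = mgh − W_f = 635.69 − 32.02 = 603.67 J
v = √(2 × 603.67/2.7) = 21.15 m/s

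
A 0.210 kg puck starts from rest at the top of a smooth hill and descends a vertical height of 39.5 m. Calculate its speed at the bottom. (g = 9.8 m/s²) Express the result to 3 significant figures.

v = 27.8 m/s

Energy conservation between the two points: mgh = ½mv²
v = √(2gh) = √(2 × 9.8 × 39.5) = √774.20 = 27.82 m/s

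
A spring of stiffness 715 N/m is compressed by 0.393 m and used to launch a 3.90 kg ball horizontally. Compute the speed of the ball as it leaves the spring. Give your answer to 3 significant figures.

v = 5.32 m/s

The ball leaves the spring when the spring is at natural length, so ½kx² = ½mv²
v = x√(k/m) = 0.393 × √(715/3.90) = 5.321 m/s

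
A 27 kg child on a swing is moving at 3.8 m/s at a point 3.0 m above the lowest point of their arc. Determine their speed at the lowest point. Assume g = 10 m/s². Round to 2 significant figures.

v = 8.6 m/s

Mechanical energy is conserved (no friction): ½mv₀² + mgh = ½mv²
v² = v₀² + 2gh = (3.8)² + 2(10)(3.0) = 74.440
v = √74.440 = 8.628 m/s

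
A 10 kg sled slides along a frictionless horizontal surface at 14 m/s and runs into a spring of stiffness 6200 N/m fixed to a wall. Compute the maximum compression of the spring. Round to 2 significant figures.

x = 0.56 m

All KE is stored as spring PE at maximum compression: ½mv² = ½kx²
x = v√(m/k) = 14 × √(10/6200) = 0.5623 m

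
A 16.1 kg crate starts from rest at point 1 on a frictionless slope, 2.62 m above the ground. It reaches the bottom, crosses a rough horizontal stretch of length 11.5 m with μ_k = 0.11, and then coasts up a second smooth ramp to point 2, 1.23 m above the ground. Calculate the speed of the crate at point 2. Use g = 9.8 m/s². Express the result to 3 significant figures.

v = 1.57 m/s

Energy at 1: mgh₁ = (16.1)(9.8)(2.62) = 413.38 J
Friction loss: W_f = μ_k mg d = 199.6 J
At 2: ½mv² + mgh₂ = mgh₁ − W_f
½mv² = 413.38 − 199.6 − 194.07 = 19.723 J
v = √(2 × 19.723/16.1) = 1.565 m/s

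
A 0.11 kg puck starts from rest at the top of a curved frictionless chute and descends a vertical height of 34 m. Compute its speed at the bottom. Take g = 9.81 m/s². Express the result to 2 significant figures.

Energy conservation between the two points: mgh = ½mv²
v = √(2gh) = √(2 × 9.81 × 34) = √667.08 = 25.83 m/s

v = 26 m/s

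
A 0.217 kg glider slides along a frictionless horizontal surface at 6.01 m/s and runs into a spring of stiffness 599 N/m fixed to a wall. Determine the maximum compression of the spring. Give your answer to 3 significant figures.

x = 0.114 m

Conservation of energy between contact and max compression: ½mv² = ½kx²
x = v√(m/k) = 6.01 × √(0.217/599) = 0.1144 m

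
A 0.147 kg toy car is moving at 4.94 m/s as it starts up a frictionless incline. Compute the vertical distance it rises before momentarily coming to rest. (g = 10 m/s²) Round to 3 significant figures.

Setting KE at the bottom equal to PE gained: ½mv² = mgh
h = v²/(2g) = 4.94²/(2 × 10) = 1.220 m

h = 1.22 m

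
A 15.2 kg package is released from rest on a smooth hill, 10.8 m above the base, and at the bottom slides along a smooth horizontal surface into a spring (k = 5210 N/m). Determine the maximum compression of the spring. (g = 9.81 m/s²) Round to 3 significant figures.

x = 0.786 m

Gravitational PE at the top equals spring PE at max compression: mgh = ½kx²
x = √(2mgh/k) = √(2 × 15.2 × 9.81 × 10.8 / 5210) = 0.7863 m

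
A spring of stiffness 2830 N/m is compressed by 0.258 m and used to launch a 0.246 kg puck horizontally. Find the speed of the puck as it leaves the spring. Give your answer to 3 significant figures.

v = 27.7 m/s

Conservation of energy: ½kx² = ½mv²
v = x√(k/m) = 0.258 × √(2830/0.246) = 27.67 m/s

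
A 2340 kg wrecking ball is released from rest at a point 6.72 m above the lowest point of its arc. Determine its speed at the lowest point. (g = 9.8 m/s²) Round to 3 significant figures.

v = 11.5 m/s

By conservation of mechanical energy, mgh = ½mv²
v = √(2gh) = √(2 × 9.8 × 6.72) = √131.71 = 11.48 m/s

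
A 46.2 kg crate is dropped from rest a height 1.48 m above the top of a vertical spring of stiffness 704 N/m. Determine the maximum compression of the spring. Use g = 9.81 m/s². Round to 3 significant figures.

x = 2.17 m

Let x be the compression. The total drop is H + x, and the crate is instantaneously at rest at max compression, so energy conservation gives:
mg(H + x) = ½kx²
½(704)x² − (46.2)(9.81)x − (46.2)(9.81)(1.48) = 0
352.0x² − 453.2x − 670.8 = 0
x = [453.2 + √(205410 + 944442)]/(2 × 352.0) = 2.167 m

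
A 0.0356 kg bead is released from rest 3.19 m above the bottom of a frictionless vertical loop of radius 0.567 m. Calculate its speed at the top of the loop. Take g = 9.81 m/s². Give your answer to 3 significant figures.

v = 6.35 m/s

Energy conservation: mgh = ½mv_top² + mg(2r)
v_top² = 2g(h − 2r) = 2(9.81)(3.19 − 1.134) = 40.34
v_top = 6.351 m/s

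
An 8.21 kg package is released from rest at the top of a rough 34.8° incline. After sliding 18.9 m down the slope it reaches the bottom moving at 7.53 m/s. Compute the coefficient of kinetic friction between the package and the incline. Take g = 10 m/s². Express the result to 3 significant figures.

μ_k = 0.512

Energy balance down the incline: mg L sinθ − ½mv² = μ_k (mg cosθ) L
mgL sinθ = 885.57 J; ½mv² = 232.76 J
W_f = 885.57 − 232.76 = 652.8 J
μ_k = W_f/(mg cosθ · L) = 652.8/(67.42 × 18.9) = 0.5123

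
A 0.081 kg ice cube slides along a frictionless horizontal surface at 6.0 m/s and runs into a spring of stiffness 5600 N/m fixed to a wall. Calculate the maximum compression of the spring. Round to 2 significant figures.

x = 0.023 m

At max compression the cube is momentarily at rest: ½mv² = ½kx²
x = v√(m/k) = 6.0 × √(0.081/5600) = 0.02282 m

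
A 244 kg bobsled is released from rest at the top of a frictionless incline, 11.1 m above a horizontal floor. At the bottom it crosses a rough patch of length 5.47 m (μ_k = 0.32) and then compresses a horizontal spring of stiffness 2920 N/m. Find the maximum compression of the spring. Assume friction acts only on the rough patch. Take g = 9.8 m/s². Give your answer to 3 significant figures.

x = 3.91 m

Initial energy: E₁ = mgh = (244)(9.8)(11.1) = 26542 J
Friction removes W_f = μ_k mg d = (0.32)(244)(9.8)(5.47) = 4186 J
Energy reaching the spring: E = 26542 − 4186 = 22357 J
At max compression ½kx² = E ⇒ x = √(2E/k) = √(2 × 22357/2920) = 3.913 m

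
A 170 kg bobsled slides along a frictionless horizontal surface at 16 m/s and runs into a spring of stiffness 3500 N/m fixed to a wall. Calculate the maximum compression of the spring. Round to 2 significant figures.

x = 3.5 m

All KE is stored as spring PE at maximum compression: ½mv² = ½kx²
x = v√(m/k) = 16 × √(170/3500) = 3.526 m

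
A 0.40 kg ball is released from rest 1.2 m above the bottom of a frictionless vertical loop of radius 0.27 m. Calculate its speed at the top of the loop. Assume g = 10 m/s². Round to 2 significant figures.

Energy conservation: mgh = ½mv_top² + mg(2r)
v_top² = 2g(h − 2r) = 2(10)(1.2 − 0.5400) = 13.20
v_top = 3.633 m/s

v = 3.6 m/s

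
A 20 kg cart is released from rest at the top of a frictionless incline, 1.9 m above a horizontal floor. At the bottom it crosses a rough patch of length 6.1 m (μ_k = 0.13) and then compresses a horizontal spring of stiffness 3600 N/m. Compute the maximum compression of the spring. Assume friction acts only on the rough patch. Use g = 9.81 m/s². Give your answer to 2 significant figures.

x = 0.35 m

Initial energy: E₁ = mgh = (20)(9.81)(1.9) = 372.78 J
Friction removes W_f = μ_k mg d = (0.13)(20)(9.81)(6.1) = 155.6 J
Energy reaching the spring: E = 372.78 − 155.6 = 217.19 J
At max compression ½kx² = E ⇒ x = √(2E/k) = √(2 × 217.19/3600) = 0.3474 m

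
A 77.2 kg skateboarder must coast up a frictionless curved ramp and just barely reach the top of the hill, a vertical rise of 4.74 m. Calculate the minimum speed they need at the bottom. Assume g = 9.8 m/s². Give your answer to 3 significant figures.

At the top they are momentarily at rest, so all KE converts to PE: ½mv² = mgh
v = √(2gh) = √(2 × 9.8 × 4.74) = 9.639 m/s

v = 9.64 m/s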